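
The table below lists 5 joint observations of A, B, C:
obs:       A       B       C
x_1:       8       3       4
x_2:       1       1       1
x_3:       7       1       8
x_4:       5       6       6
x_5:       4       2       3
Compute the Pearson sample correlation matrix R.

Step 1 — column means:
  mean(A) = (8 + 1 + 7 + 5 + 4) / 5 = 25/5 = 5
  mean(B) = (3 + 1 + 1 + 6 + 2) / 5 = 13/5 = 2.6
  mean(C) = (4 + 1 + 8 + 6 + 3) / 5 = 22/5 = 4.4

Step 2 — sample variances and covariances s[i,j] = (1/(n-1)) · Σ_k (x_{k,i} - mean_i) · (x_{k,j} - mean_j), with n-1 = 4:
  s[A,A] = ((3)·(3) + (-4)·(-4) + (2)·(2) + (0)·(0) + (-1)·(-1)) / 4 = 30/4 = 7.5
  s[A,B] = ((3)·(0.4) + (-4)·(-1.6) + (2)·(-1.6) + (0)·(3.4) + (-1)·(-0.6)) / 4 = 5/4 = 1.25
  s[A,C] = ((3)·(-0.4) + (-4)·(-3.4) + (2)·(3.6) + (0)·(1.6) + (-1)·(-1.4)) / 4 = 21/4 = 5.25
  s[B,B] = ((0.4)·(0.4) + (-1.6)·(-1.6) + (-1.6)·(-1.6) + (3.4)·(3.4) + (-0.6)·(-0.6)) / 4 = 17.2/4 = 4.3
  s[B,C] = ((0.4)·(-0.4) + (-1.6)·(-3.4) + (-1.6)·(3.6) + (3.4)·(1.6) + (-0.6)·(-1.4)) / 4 = 5.8/4 = 1.45
  s[C,C] = ((-0.4)·(-0.4) + (-3.4)·(-3.4) + (3.6)·(3.6) + (1.6)·(1.6) + (-1.4)·(-1.4)) / 4 = 29.2/4 = 7.3
  Sample standard deviations s_i = √(s[i,i]):
  s(A) = √(7.5) = 2.7386
  s(B) = √(4.3) = 2.0736
  s(C) = √(7.3) = 2.7019

Step 3 — r_{ij} = s_{ij} / (s_i · s_j):
  r[A,A] = 1 (diagonal).
  r[A,B] = 1.25 / (2.7386 · 2.0736) = 1.25 / 5.6789 = 0.2201
  r[A,C] = 5.25 / (2.7386 · 2.7019) = 5.25 / 7.3993 = 0.7095
  r[B,B] = 1 (diagonal).
  r[B,C] = 1.45 / (2.0736 · 2.7019) = 1.45 / 5.6027 = 0.2588
  r[C,C] = 1 (diagonal).

R is symmetric with unit diagonal. Assembling:

R = [[1, 0.2201, 0.7095],
 [0.2201, 1, 0.2588],
 [0.7095, 0.2588, 1]]


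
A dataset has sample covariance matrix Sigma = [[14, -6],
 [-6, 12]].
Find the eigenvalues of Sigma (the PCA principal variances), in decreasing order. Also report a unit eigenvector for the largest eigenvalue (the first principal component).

Step 1 — characteristic polynomial of 2×2 Sigma:
  det(Sigma - λI) = λ² - trace · λ + det = 0.
  trace = 14 + 12 = 26, det = 14·12 - (-6)² = 132.
Step 2 — discriminant:
  Δ = trace² - 4·det = 676 - 528 = 148.
Step 3 — eigenvalues:
  λ = (trace ± √Δ)/2 = (26 ± 12.1655)/2,
  λ_1 = 19.0828,  λ_2 = 6.9172.

Step 4 — unit eigenvector for λ_1: solve (Sigma - λ_1 I)v = 0. First row:
  (14 - 19.0828)·v_x + (-6)·v_y = 0, i.e. (-5.0828)·v_x + (-6)·v_y = 0,
  so v ∝ (b, λ_1 - a) = (-6, 5.0828); multiply by -1 so the first entry is positive: u = (6, -5.0828).
  ||u|| = √((6)² + (-5.0828)²) = √(61.8345) ≈ 7.8635,
  v_1 = u/||u|| ≈ (0.763, -0.6464) (||v_1|| = 1).

λ_1 = 19.0828,  λ_2 = 6.9172;  v_1 ≈ (0.763, -0.6464)


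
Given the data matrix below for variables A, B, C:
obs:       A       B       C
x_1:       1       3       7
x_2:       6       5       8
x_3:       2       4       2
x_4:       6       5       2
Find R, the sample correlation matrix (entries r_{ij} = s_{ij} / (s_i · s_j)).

Step 1 — column means:
  mean(A) = (1 + 6 + 2 + 6) / 4 = 15/4 = 3.75
  mean(B) = (3 + 5 + 4 + 5) / 4 = 17/4 = 4.25
  mean(C) = (7 + 8 + 2 + 2) / 4 = 19/4 = 4.75

Step 2 — sample variances and covariances s[i,j] = (1/(n-1)) · Σ_k (x_{k,i} - mean_i) · (x_{k,j} - mean_j), with n-1 = 3:
  s[A,A] = ((-2.75)·(-2.75) + (2.25)·(2.25) + (-1.75)·(-1.75) + (2.25)·(2.25)) / 3 = 20.75/3 = 6.9167
  s[A,B] = ((-2.75)·(-1.25) + (2.25)·(0.75) + (-1.75)·(-0.25) + (2.25)·(0.75)) / 3 = 7.25/3 = 2.4167
  s[A,C] = ((-2.75)·(2.25) + (2.25)·(3.25) + (-1.75)·(-2.75) + (2.25)·(-2.75)) / 3 = -0.25/3 = -0.0833
  s[B,B] = ((-1.25)·(-1.25) + (0.75)·(0.75) + (-0.25)·(-0.25) + (0.75)·(0.75)) / 3 = 2.75/3 = 0.9167
  s[B,C] = ((-1.25)·(2.25) + (0.75)·(3.25) + (-0.25)·(-2.75) + (0.75)·(-2.75)) / 3 = -1.75/3 = -0.5833
  s[C,C] = ((2.25)·(2.25) + (3.25)·(3.25) + (-2.75)·(-2.75) + (-2.75)·(-2.75)) / 3 = 30.75/3 = 10.25
  Sample standard deviations s_i = √(s[i,i]):
  s(A) = √(6.9167) = 2.63
  s(B) = √(0.9167) = 0.9574
  s(C) = √(10.25) = 3.2016

Step 3 — r_{ij} = s_{ij} / (s_i · s_j):
  r[A,A] = 1 (diagonal).
  r[A,B] = 2.4167 / (2.63 · 0.9574) = 2.4167 / 2.518 = 0.9598
  r[A,C] = -0.0833 / (2.63 · 3.2016) = -0.0833 / 8.42 = -0.0099
  r[B,B] = 1 (diagonal).
  r[B,C] = -0.5833 / (0.9574 · 3.2016) = -0.5833 / 3.0653 = -0.1903
  r[C,C] = 1 (diagonal).

R is symmetric with unit diagonal. Assembling:

R = [[1, 0.9598, -0.0099],
 [0.9598, 1, -0.1903],
 [-0.0099, -0.1903, 1]]


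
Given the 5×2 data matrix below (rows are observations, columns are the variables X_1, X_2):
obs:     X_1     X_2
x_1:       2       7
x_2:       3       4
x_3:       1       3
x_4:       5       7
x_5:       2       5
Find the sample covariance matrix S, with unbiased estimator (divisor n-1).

Step 1 — column means:
  mean(X_1) = (2 + 3 + 1 + 5 + 2) / 5 = 13/5 = 2.6
  mean(X_2) = (7 + 4 + 3 + 7 + 5) / 5 = 26/5 = 5.2

Step 2 — sample covariance S[i,j] = (1/(n-1)) · Σ_k (x_{k,i} - mean_i) · (x_{k,j} - mean_j), with n-1 = 4.
  S[X_1,X_1] = ((-0.6)·(-0.6) + (0.4)·(0.4) + (-1.6)·(-1.6) + (2.4)·(2.4) + (-0.6)·(-0.6)) / 4 = 9.2/4 = 2.3
  S[X_1,X_2] = ((-0.6)·(1.8) + (0.4)·(-1.2) + (-1.6)·(-2.2) + (2.4)·(1.8) + (-0.6)·(-0.2)) / 4 = 6.4/4 = 1.6
  S[X_2,X_2] = ((1.8)·(1.8) + (-1.2)·(-1.2) + (-2.2)·(-2.2) + (1.8)·(1.8) + (-0.2)·(-0.2)) / 4 = 12.8/4 = 3.2

S is symmetric (S[j,i] = S[i,j]). Assembling:

S = [[2.3, 1.6],
 [1.6, 3.2]]


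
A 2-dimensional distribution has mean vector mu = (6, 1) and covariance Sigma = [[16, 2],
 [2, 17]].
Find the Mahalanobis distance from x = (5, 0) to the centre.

Step 1 — centre the observation: (x - mu) = (-1, -1).

Step 2 — invert Sigma. det(Sigma) = 16·17 - (2)² = 268.
  Sigma^{-1} = (1/det) · [[d, -b], [-b, a]] = [[0.0634, -0.0075],
 [-0.0075, 0.0597]].

Step 3 — form the quadratic (x - mu)^T · Sigma^{-1} · (x - mu):
  Sigma^{-1} · (x - mu) = (-0.056, -0.0522).
  (x - mu)^T · [Sigma^{-1} · (x - mu)] = (-1)·(-0.056) + (-1)·(-0.0522) = 0.1082.

Step 4 — take square root: d = √(0.1082) ≈ 0.329.

d(x, mu) = √(0.1082) ≈ 0.329


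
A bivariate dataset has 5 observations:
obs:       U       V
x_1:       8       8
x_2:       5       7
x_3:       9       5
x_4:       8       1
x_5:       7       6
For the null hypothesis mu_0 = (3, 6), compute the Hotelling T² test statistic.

Step 1 — sample mean vector:
  mean(U) = (8 + 5 + 9 + 8 + 7) / 5 = 37/5 = 7.4
  mean(V) = (8 + 7 + 5 + 1 + 6) / 5 = 27/5 = 5.4
  x̄ = (7.4, 5.4),  deviation x̄ - mu_0 = (7.4, 5.4) - (3, 6) = (4.4, -0.6).

Step 2 — sample covariance matrix, S[i,j] = (1/(n-1)) · Σ_k (x_{k,i} - mean_i) · (x_{k,j} - mean_j), divisor n-1 = 4:
  S[U,U] = ((0.6)·(0.6) + (-2.4)·(-2.4) + (1.6)·(1.6) + (0.6)·(0.6) + (-0.4)·(-0.4)) / 4 = 9.2/4 = 2.3
  S[U,V] = ((0.6)·(2.6) + (-2.4)·(1.6) + (1.6)·(-0.4) + (0.6)·(-4.4) + (-0.4)·(0.6)) / 4 = -5.8/4 = -1.45
  S[V,V] = ((2.6)·(2.6) + (1.6)·(1.6) + (-0.4)·(-0.4) + (-4.4)·(-4.4) + (0.6)·(0.6)) / 4 = 29.2/4 = 7.3
  S = [[2.3, -1.45],
 [-1.45, 7.3]].

Step 3 — invert S. det(S) = 2.3·7.3 - (-1.45)² = 14.6875.
  S^{-1} = (1/det) · [[d, -b], [-b, a]] = [[0.497, 0.0987],
 [0.0987, 0.1566]].

Step 4 — quadratic form (x̄ - mu_0)^T · S^{-1} · (x̄ - mu_0):
  S^{-1} · (x̄ - mu_0) = (2.1277, 0.3404),
  (x̄ - mu_0)^T · [...] = (4.4)·(2.1277) + (-0.6)·(0.3404) = 9.1574.

Step 5 — scale by n: T² = 5 · 9.1574 = 45.7872.

T² ≈ 45.7872


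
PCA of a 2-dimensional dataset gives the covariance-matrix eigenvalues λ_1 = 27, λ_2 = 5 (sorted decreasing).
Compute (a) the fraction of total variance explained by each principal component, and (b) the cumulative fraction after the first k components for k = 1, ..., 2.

Step 1 — total variance = trace(Sigma) = Σ λ_i = 27 + 5 = 32.

Step 2 — fraction explained by component i = λ_i / Σ λ:
  PC1: 27/32 = 0.8438
  PC2: 5/32 = 0.1562

Step 3 — cumulative fraction after k components = (λ_1 + ... + λ_k) / Σ λ:
  k = 1: 27/32 = 0.8438
  k = 2: (27 + 5)/32 = 32/32 = 1

Summary (fraction, with percent):

explained: PC1 0.8438 (84.38%), PC2 0.1562 (15.62%);  cumulative: 0.8438, 1


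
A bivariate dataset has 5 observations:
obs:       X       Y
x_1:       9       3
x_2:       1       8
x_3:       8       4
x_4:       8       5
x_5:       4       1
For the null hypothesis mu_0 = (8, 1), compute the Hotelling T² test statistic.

Step 1 — sample mean vector:
  mean(X) = (9 + 1 + 8 + 8 + 4) / 5 = 30/5 = 6
  mean(Y) = (3 + 8 + 4 + 5 + 1) / 5 = 21/5 = 4.2
  x̄ = (6, 4.2),  deviation x̄ - mu_0 = (6, 4.2) - (8, 1) = (-2, 3.2).

Step 2 — sample covariance matrix, S[i,j] = (1/(n-1)) · Σ_k (x_{k,i} - mean_i) · (x_{k,j} - mean_j), divisor n-1 = 4:
  S[X,X] = ((3)·(3) + (-5)·(-5) + (2)·(2) + (2)·(2) + (-2)·(-2)) / 4 = 46/4 = 11.5
  S[X,Y] = ((3)·(-1.2) + (-5)·(3.8) + (2)·(-0.2) + (2)·(0.8) + (-2)·(-3.2)) / 4 = -15/4 = -3.75
  S[Y,Y] = ((-1.2)·(-1.2) + (3.8)·(3.8) + (-0.2)·(-0.2) + (0.8)·(0.8) + (-3.2)·(-3.2)) / 4 = 26.8/4 = 6.7
  S = [[11.5, -3.75],
 [-3.75, 6.7]].

Step 3 — invert S. det(S) = 11.5·6.7 - (-3.75)² = 62.9875.
  S^{-1} = (1/det) · [[d, -b], [-b, a]] = [[0.1064, 0.0595],
 [0.0595, 0.1826]].

Step 4 — quadratic form (x̄ - mu_0)^T · S^{-1} · (x̄ - mu_0):
  S^{-1} · (x̄ - mu_0) = (-0.0222, 0.4652),
  (x̄ - mu_0)^T · [...] = (-2)·(-0.0222) + (3.2)·(0.4652) = 1.533.

Step 5 — scale by n: T² = 5 · 1.533 = 7.665.

T² ≈ 7.665


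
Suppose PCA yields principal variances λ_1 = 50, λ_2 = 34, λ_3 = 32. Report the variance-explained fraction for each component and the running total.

Step 1 — total variance = trace(Sigma) = Σ λ_i = 50 + 34 + 32 = 116.

Step 2 — fraction explained by component i = λ_i / Σ λ:
  PC1: 50/116 = 0.431
  PC2: 34/116 = 0.2931
  PC3: 32/116 = 0.2759

Step 3 — cumulative fraction after k components = (λ_1 + ... + λ_k) / Σ λ:
  k = 1: 50/116 = 0.431
  k = 2: (50 + 34)/116 = 84/116 = 0.7241
  k = 3: (50 + 34 + 32)/116 = 116/116 = 1

Summary (fraction, with percent):

explained: PC1 0.431 (43.1%), PC2 0.2931 (29.31%), PC3 0.2759 (27.59%);  cumulative: 0.431, 0.7241, 1


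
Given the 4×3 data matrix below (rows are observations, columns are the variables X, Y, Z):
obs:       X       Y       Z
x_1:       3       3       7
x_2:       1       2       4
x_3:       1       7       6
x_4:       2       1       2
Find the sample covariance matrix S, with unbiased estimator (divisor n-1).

Step 1 — column means:
  mean(X) = (3 + 1 + 1 + 2) / 4 = 7/4 = 1.75
  mean(Y) = (3 + 2 + 7 + 1) / 4 = 13/4 = 3.25
  mean(Z) = (7 + 4 + 6 + 2) / 4 = 19/4 = 4.75

Step 2 — sample covariance S[i,j] = (1/(n-1)) · Σ_k (x_{k,i} - mean_i) · (x_{k,j} - mean_j), with n-1 = 3.
  S[X,X] = ((1.25)·(1.25) + (-0.75)·(-0.75) + (-0.75)·(-0.75) + (0.25)·(0.25)) / 3 = 2.75/3 = 0.9167
  S[X,Y] = ((1.25)·(-0.25) + (-0.75)·(-1.25) + (-0.75)·(3.75) + (0.25)·(-2.25)) / 3 = -2.75/3 = -0.9167
  S[X,Z] = ((1.25)·(2.25) + (-0.75)·(-0.75) + (-0.75)·(1.25) + (0.25)·(-2.75)) / 3 = 1.75/3 = 0.5833
  S[Y,Y] = ((-0.25)·(-0.25) + (-1.25)·(-1.25) + (3.75)·(3.75) + (-2.25)·(-2.25)) / 3 = 20.75/3 = 6.9167
  S[Y,Z] = ((-0.25)·(2.25) + (-1.25)·(-0.75) + (3.75)·(1.25) + (-2.25)·(-2.75)) / 3 = 11.25/3 = 3.75
  S[Z,Z] = ((2.25)·(2.25) + (-0.75)·(-0.75) + (1.25)·(1.25) + (-2.75)·(-2.75)) / 3 = 14.75/3 = 4.9167

S is symmetric (S[j,i] = S[i,j]). Assembling:

S = [[0.9167, -0.9167, 0.5833],
 [-0.9167, 6.9167, 3.75],
 [0.5833, 3.75, 4.9167]]


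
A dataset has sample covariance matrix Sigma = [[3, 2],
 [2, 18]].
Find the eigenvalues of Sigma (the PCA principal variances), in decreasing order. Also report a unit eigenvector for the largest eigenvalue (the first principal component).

Step 1 — characteristic polynomial of 2×2 Sigma:
  det(Sigma - λI) = λ² - trace · λ + det = 0.
  trace = 3 + 18 = 21, det = 3·18 - (2)² = 50.
Step 2 — discriminant:
  Δ = trace² - 4·det = 441 - 200 = 241.
Step 3 — eigenvalues:
  λ = (trace ± √Δ)/2 = (21 ± 15.5242)/2,
  λ_1 = 18.2621,  λ_2 = 2.7379.

Step 4 — unit eigenvector for λ_1: solve (Sigma - λ_1 I)v = 0. First row:
  (3 - 18.2621)·v_x + (2)·v_y = 0, i.e. (-15.2621)·v_x + (2)·v_y = 0,
  so v ∝ (b, λ_1 - a) = (2, 15.2621) = u.
  ||u|| = √((2)² + (15.2621)²) = √(236.9313) ≈ 15.3926,
  v_1 = u/||u|| ≈ (0.1299, 0.9915) (||v_1|| = 1).

λ_1 = 18.2621,  λ_2 = 2.7379;  v_1 ≈ (0.1299, 0.9915)


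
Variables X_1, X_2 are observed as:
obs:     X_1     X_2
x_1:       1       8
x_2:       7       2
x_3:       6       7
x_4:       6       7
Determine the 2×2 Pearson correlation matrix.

Step 1 — column means:
  mean(X_1) = (1 + 7 + 6 + 6) / 4 = 20/4 = 5
  mean(X_2) = (8 + 2 + 7 + 7) / 4 = 24/4 = 6

Step 2 — sample variances and covariances s[i,j] = (1/(n-1)) · Σ_k (x_{k,i} - mean_i) · (x_{k,j} - mean_j), with n-1 = 3:
  s[X_1,X_1] = ((-4)·(-4) + (2)·(2) + (1)·(1) + (1)·(1)) / 3 = 22/3 = 7.3333
  s[X_1,X_2] = ((-4)·(2) + (2)·(-4) + (1)·(1) + (1)·(1)) / 3 = -14/3 = -4.6667
  s[X_2,X_2] = ((2)·(2) + (-4)·(-4) + (1)·(1) + (1)·(1)) / 3 = 22/3 = 7.3333
  Sample standard deviations s_i = √(s[i,i]):
  s(X_1) = √(7.3333) = 2.708
  s(X_2) = √(7.3333) = 2.708

Step 3 — r_{ij} = s_{ij} / (s_i · s_j):
  r[X_1,X_1] = 1 (diagonal).
  r[X_1,X_2] = -4.6667 / (2.708 · 2.708) = -4.6667 / 7.3333 = -0.6364
  r[X_2,X_2] = 1 (diagonal).

R is symmetric with unit diagonal. Assembling:

R = [[1, -0.6364],
 [-0.6364, 1]]


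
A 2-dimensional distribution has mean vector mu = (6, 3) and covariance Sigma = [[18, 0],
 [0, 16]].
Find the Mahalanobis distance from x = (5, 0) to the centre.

Step 1 — centre the observation: (x - mu) = (-1, -3).

Step 2 — invert Sigma. det(Sigma) = 18·16 - (0)² = 288.
  Sigma^{-1} = (1/det) · [[d, -b], [-b, a]] = [[0.0556, 0],
 [0, 0.0625]].

Step 3 — form the quadratic (x - mu)^T · Sigma^{-1} · (x - mu):
  Sigma^{-1} · (x - mu) = (-0.0556, -0.1875).
  (x - mu)^T · [Sigma^{-1} · (x - mu)] = (-1)·(-0.0556) + (-3)·(-0.1875) = 0.6181.

Step 4 — take square root: d = √(0.6181) ≈ 0.7862.

d(x, mu) = √(0.6181) ≈ 0.7862


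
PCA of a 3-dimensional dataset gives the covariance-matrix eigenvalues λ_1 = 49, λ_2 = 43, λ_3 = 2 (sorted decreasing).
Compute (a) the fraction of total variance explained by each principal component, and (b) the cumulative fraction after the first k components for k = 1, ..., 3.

Step 1 — total variance = trace(Sigma) = Σ λ_i = 49 + 43 + 2 = 94.

Step 2 — fraction explained by component i = λ_i / Σ λ:
  PC1: 49/94 = 0.5213
  PC2: 43/94 = 0.4574
  PC3: 2/94 = 0.0213

Step 3 — cumulative fraction after k components = (λ_1 + ... + λ_k) / Σ λ:
  k = 1: 49/94 = 0.5213
  k = 2: (49 + 43)/94 = 92/94 = 0.9787
  k = 3: (49 + 43 + 2)/94 = 94/94 = 1

Summary (fraction, with percent):

explained: PC1 0.5213 (52.13%), PC2 0.4574 (45.74%), PC3 0.0213 (2.13%);  cumulative: 0.5213, 0.9787, 1


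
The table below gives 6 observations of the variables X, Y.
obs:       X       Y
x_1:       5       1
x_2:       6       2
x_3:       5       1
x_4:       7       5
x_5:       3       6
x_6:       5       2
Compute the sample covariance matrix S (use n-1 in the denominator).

Step 1 — column means:
  mean(X) = (5 + 6 + 5 + 7 + 3 + 5) / 6 = 31/6 = 5.1667
  mean(Y) = (1 + 2 + 1 + 5 + 6 + 2) / 6 = 17/6 = 2.8333

Step 2 — sample covariance S[i,j] = (1/(n-1)) · Σ_k (x_{k,i} - mean_i) · (x_{k,j} - mean_j), with n-1 = 5.
  S[X,X] = ((-0.1667)·(-0.1667) + (0.8333)·(0.8333) + (-0.1667)·(-0.1667) + (1.8333)·(1.8333) + (-2.1667)·(-2.1667) + (-0.1667)·(-0.1667)) / 5 = 8.8333/5 = 1.7667
  S[X,Y] = ((-0.1667)·(-1.8333) + (0.8333)·(-0.8333) + (-0.1667)·(-1.8333) + (1.8333)·(2.1667) + (-2.1667)·(3.1667) + (-0.1667)·(-0.8333)) / 5 = -2.8333/5 = -0.5667
  S[Y,Y] = ((-1.8333)·(-1.8333) + (-0.8333)·(-0.8333) + (-1.8333)·(-1.8333) + (2.1667)·(2.1667) + (3.1667)·(3.1667) + (-0.8333)·(-0.8333)) / 5 = 22.8333/5 = 4.5667

S is symmetric (S[j,i] = S[i,j]). Assembling:

S = [[1.7667, -0.5667],
 [-0.5667, 4.5667]]


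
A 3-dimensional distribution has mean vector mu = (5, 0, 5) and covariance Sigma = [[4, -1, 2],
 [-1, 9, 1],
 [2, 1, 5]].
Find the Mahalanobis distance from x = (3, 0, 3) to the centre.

Step 1 — centre the observation: (x - mu) = (-2, 0, -2).

Step 2 — invert Sigma (cofactor / det for 3×3, or solve directly):
  Sigma^{-1} = [[0.3359, 0.0534, -0.145],
 [0.0534, 0.1221, -0.0458],
 [-0.145, -0.0458, 0.2672]].

Step 3 — form the quadratic (x - mu)^T · Sigma^{-1} · (x - mu):
  Sigma^{-1} · (x - mu) = (-0.3817, -0.0153, -0.2443).
  (x - mu)^T · [Sigma^{-1} · (x - mu)] = (-2)·(-0.3817) + (0)·(-0.0153) + (-2)·(-0.2443) = 1.2519.

Step 4 — take square root: d = √(1.2519) ≈ 1.1189.

d(x, mu) = √(1.2519) ≈ 1.1189


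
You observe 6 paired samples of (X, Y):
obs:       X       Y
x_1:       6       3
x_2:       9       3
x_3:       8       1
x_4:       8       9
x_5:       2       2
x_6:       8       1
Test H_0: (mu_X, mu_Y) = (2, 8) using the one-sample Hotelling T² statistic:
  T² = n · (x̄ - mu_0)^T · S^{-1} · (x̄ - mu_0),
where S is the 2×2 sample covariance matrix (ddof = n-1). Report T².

Step 1 — sample mean vector:
  mean(X) = (6 + 9 + 8 + 8 + 2 + 8) / 6 = 41/6 = 6.8333
  mean(Y) = (3 + 3 + 1 + 9 + 2 + 1) / 6 = 19/6 = 3.1667
  x̄ = (6.8333, 3.1667),  deviation x̄ - mu_0 = (6.8333, 3.1667) - (2, 8) = (4.8333, -4.8333).

Step 2 — sample covariance matrix, S[i,j] = (1/(n-1)) · Σ_k (x_{k,i} - mean_i) · (x_{k,j} - mean_j), divisor n-1 = 5:
  S[X,X] = ((-0.8333)·(-0.8333) + (2.1667)·(2.1667) + (1.1667)·(1.1667) + (1.1667)·(1.1667) + (-4.8333)·(-4.8333) + (1.1667)·(1.1667)) / 5 = 32.8333/5 = 6.5667
  S[X,Y] = ((-0.8333)·(-0.1667) + (2.1667)·(-0.1667) + (1.1667)·(-2.1667) + (1.1667)·(5.8333) + (-4.8333)·(-1.1667) + (1.1667)·(-2.1667)) / 5 = 7.1667/5 = 1.4333
  S[Y,Y] = ((-0.1667)·(-0.1667) + (-0.1667)·(-0.1667) + (-2.1667)·(-2.1667) + (5.8333)·(5.8333) + (-1.1667)·(-1.1667) + (-2.1667)·(-2.1667)) / 5 = 44.8333/5 = 8.9667
  S = [[6.5667, 1.4333],
 [1.4333, 8.9667]].

Step 3 — invert S. det(S) = 6.5667·8.9667 - (1.4333)² = 56.8267.
  S^{-1} = (1/det) · [[d, -b], [-b, a]] = [[0.1578, -0.0252],
 [-0.0252, 0.1156]].

Step 4 — quadratic form (x̄ - mu_0)^T · S^{-1} · (x̄ - mu_0):
  S^{-1} · (x̄ - mu_0) = (0.8846, -0.6804),
  (x̄ - mu_0)^T · [...] = (4.8333)·(0.8846) + (-4.8333)·(-0.6804) = 7.5641.

Step 5 — scale by n: T² = 6 · 7.5641 = 45.3848.

T² ≈ 45.3848


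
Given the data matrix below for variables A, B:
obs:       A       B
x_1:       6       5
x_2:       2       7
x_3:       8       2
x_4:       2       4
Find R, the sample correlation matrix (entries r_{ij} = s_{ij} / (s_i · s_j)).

Step 1 — column means:
  mean(A) = (6 + 2 + 8 + 2) / 4 = 18/4 = 4.5
  mean(B) = (5 + 7 + 2 + 4) / 4 = 18/4 = 4.5

Step 2 — sample variances and covariances s[i,j] = (1/(n-1)) · Σ_k (x_{k,i} - mean_i) · (x_{k,j} - mean_j), with n-1 = 3:
  s[A,A] = ((1.5)·(1.5) + (-2.5)·(-2.5) + (3.5)·(3.5) + (-2.5)·(-2.5)) / 3 = 27/3 = 9
  s[A,B] = ((1.5)·(0.5) + (-2.5)·(2.5) + (3.5)·(-2.5) + (-2.5)·(-0.5)) / 3 = -13/3 = -4.3333
  s[B,B] = ((0.5)·(0.5) + (2.5)·(2.5) + (-2.5)·(-2.5) + (-0.5)·(-0.5)) / 3 = 13/3 = 4.3333
  Sample standard deviations s_i = √(s[i,i]):
  s(A) = √(9) = 3
  s(B) = √(4.3333) = 2.0817

Step 3 — r_{ij} = s_{ij} / (s_i · s_j):
  r[A,A] = 1 (diagonal).
  r[A,B] = -4.3333 / (3 · 2.0817) = -4.3333 / 6.245 = -0.6939
  r[B,B] = 1 (diagonal).

R is symmetric with unit diagonal. Assembling:

R = [[1, -0.6939],
 [-0.6939, 1]]


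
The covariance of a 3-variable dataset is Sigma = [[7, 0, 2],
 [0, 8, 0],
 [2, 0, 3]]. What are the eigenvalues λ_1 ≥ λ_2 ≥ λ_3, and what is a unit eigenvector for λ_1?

Step 1 — characteristic polynomial p(λ) = det(λI - Sigma) = λ³ - tr·λ² + c_1·λ - det, where tr = trace, c_1 = sum of the principal 2×2 minors, det = det(Sigma):
  tr = 7 + 8 + 3 = 18,
  c_1 = (7·8 - (0)²) + (7·3 - (2)²) + (8·3 - (0)²) = 56 + 17 + 24 = 97,
  det = 7·(8·3 - (0)²) - (0)·((0)·3 - (0)·(2)) + (2)·((0)·(0) - 8·(2)) = 7·(24) - (0)·(0) + (2)·(-16) = 136.
  So p(λ) = λ³ - 18λ² + 97λ - 136.
Step 2 — look for an integer root (rational root theorem: any rational root is an integer divisor of 136). Testing λ = 8:
  p(8) = 512 - 1152 + 776 - 136 = 0  ✓
  Dividing out (λ - 8): p(λ) = (λ - 8)(λ² - 10λ + 17).
Step 3 — remaining eigenvalues from the quadratic λ² - 10λ + 17 = 0:
  Δ = 10² - 4·17 = 100 - 68 = 32,  λ = (10 ± √32)/2 = (10 ± 5.6569)/2 ≈ 7.8284 or 2.1716.
  Sorted: λ_1 = 8,  λ_2 = 7.8284,  λ_3 = 2.1716  (check: sum = 18 = tr ✓).

Step 4 — unit eigenvector for λ_1 = 8: v spans the null space of (Sigma - λ_1 I), whose rows are
  r_1 = (-1, 0, 2),  r_2 = (0, 0, 0),  r_3 = (2, 0, -5).
  v is orthogonal to every row, so take v ∝ r_1 × r_3 = ((0)·(-5) - (2)·(0), (2)·(2) - (-1)·(-5), (-1)·(0) - (0)·(2)) = (0, -1, 0).
  Rescale (multiply by -1 so the first nonzero entry is positive): u = (0, 1, 0).
  ||u|| = √((0)² + (1)² + (0)²) = √(1) = 1,  v_1 = u/||u|| ≈ (0, 1, 0) (||v_1|| = 1).

λ_1 = 8,  λ_2 = 7.8284,  λ_3 = 2.1716;  v_1 ≈ (0, 1, 0)


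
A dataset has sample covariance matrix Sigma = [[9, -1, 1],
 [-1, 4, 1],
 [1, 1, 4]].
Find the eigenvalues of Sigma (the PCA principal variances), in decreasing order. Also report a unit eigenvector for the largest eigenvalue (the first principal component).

Step 1 — characteristic polynomial p(λ) = det(λI - Sigma) = λ³ - tr·λ² + c_1·λ - det, where tr = trace, c_1 = sum of the principal 2×2 minors, det = det(Sigma):
  tr = 9 + 4 + 4 = 17,
  c_1 = (9·4 - (-1)²) + (9·4 - (1)²) + (4·4 - (1)²) = 35 + 35 + 15 = 85,
  det = 9·(4·4 - (1)²) - (-1)·((-1)·4 - (1)·(1)) + (1)·((-1)·(1) - 4·(1)) = 9·(15) - (-1)·(-5) + (1)·(-5) = 125.
  So p(λ) = λ³ - 17λ² + 85λ - 125.
Step 2 — look for an integer root (rational root theorem: any rational root is an integer divisor of 125). Testing λ = 5:
  p(5) = 125 - 425 + 425 - 125 = 0  ✓
  Dividing out (λ - 5): p(λ) = (λ - 5)(λ² - 12λ + 25).
Step 3 — remaining eigenvalues from the quadratic λ² - 12λ + 25 = 0:
  Δ = 12² - 4·25 = 144 - 100 = 44,  λ = (12 ± √44)/2 = (12 ± 6.6332)/2 ≈ 9.3166 or 2.6834.
  Sorted: λ_1 = 9.3166,  λ_2 = 5,  λ_3 = 2.6834  (check: sum = 17 = tr ✓).

Step 4 — unit eigenvector for λ_1 ≈ 9.3166: v spans the null space of (Sigma - λ_1 I), whose rows are
  r_1 = (-0.3166, -1, 1),  r_2 = (-1, -5.3166, 1),  r_3 = (1, 1, -5.3166).
  v is orthogonal to every row, so take v ∝ r_1 × r_2 = ((-1)·(1) - (1)·(-5.3166), (1)·(-1) - (-0.3166)·(1), (-0.3166)·(-5.3166) - (-1)·(-1)) ≈ (4.3166, -0.6834, 0.6834).
  Let u = (4.3166, -0.6834, 0.6834).
  ||u|| = √((4.3166)² + (-0.6834)² + (0.6834)²) = √(19.5673) ≈ 4.4235,  v_1 = u/||u|| ≈ (0.9758, -0.1545, 0.1545) (||v_1|| = 1).

λ_1 = 9.3166,  λ_2 = 5,  λ_3 = 2.6834;  v_1 ≈ (0.9758, -0.1545, 0.1545)


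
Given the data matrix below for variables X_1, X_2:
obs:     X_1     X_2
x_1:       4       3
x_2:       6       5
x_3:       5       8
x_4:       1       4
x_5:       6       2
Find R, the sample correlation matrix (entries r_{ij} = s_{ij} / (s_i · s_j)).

Step 1 — column means:
  mean(X_1) = (4 + 6 + 5 + 1 + 6) / 5 = 22/5 = 4.4
  mean(X_2) = (3 + 5 + 8 + 4 + 2) / 5 = 22/5 = 4.4

Step 2 — sample variances and covariances s[i,j] = (1/(n-1)) · Σ_k (x_{k,i} - mean_i) · (x_{k,j} - mean_j), with n-1 = 4:
  s[X_1,X_1] = ((-0.4)·(-0.4) + (1.6)·(1.6) + (0.6)·(0.6) + (-3.4)·(-3.4) + (1.6)·(1.6)) / 4 = 17.2/4 = 4.3
  s[X_1,X_2] = ((-0.4)·(-1.4) + (1.6)·(0.6) + (0.6)·(3.6) + (-3.4)·(-0.4) + (1.6)·(-2.4)) / 4 = 1.2/4 = 0.3
  s[X_2,X_2] = ((-1.4)·(-1.4) + (0.6)·(0.6) + (3.6)·(3.6) + (-0.4)·(-0.4) + (-2.4)·(-2.4)) / 4 = 21.2/4 = 5.3
  Sample standard deviations s_i = √(s[i,i]):
  s(X_1) = √(4.3) = 2.0736
  s(X_2) = √(5.3) = 2.3022

Step 3 — r_{ij} = s_{ij} / (s_i · s_j):
  r[X_1,X_1] = 1 (diagonal).
  r[X_1,X_2] = 0.3 / (2.0736 · 2.3022) = 0.3 / 4.7739 = 0.0628
  r[X_2,X_2] = 1 (diagonal).

R is symmetric with unit diagonal. Assembling:

R = [[1, 0.0628],
 [0.0628, 1]]


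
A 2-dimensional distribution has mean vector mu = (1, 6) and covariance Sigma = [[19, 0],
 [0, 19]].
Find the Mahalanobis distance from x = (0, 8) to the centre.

Step 1 — centre the observation: (x - mu) = (-1, 2).

Step 2 — invert Sigma. det(Sigma) = 19·19 - (0)² = 361.
  Sigma^{-1} = (1/det) · [[d, -b], [-b, a]] = [[0.0526, 0],
 [0, 0.0526]].

Step 3 — form the quadratic (x - mu)^T · Sigma^{-1} · (x - mu):
  Sigma^{-1} · (x - mu) = (-0.0526, 0.1053).
  (x - mu)^T · [Sigma^{-1} · (x - mu)] = (-1)·(-0.0526) + (2)·(0.1053) = 0.2632.

Step 4 — take square root: d = √(0.2632) ≈ 0.513.

d(x, mu) = √(0.2632) ≈ 0.513


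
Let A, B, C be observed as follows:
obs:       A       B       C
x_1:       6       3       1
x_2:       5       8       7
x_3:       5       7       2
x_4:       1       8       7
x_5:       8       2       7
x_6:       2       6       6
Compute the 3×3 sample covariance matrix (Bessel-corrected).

Step 1 — column means:
  mean(A) = (6 + 5 + 5 + 1 + 8 + 2) / 6 = 27/6 = 4.5
  mean(B) = (3 + 8 + 7 + 8 + 2 + 6) / 6 = 34/6 = 5.6667
  mean(C) = (1 + 7 + 2 + 7 + 7 + 6) / 6 = 30/6 = 5

Step 2 — sample covariance S[i,j] = (1/(n-1)) · Σ_k (x_{k,i} - mean_i) · (x_{k,j} - mean_j), with n-1 = 5.
  S[A,A] = ((1.5)·(1.5) + (0.5)·(0.5) + (0.5)·(0.5) + (-3.5)·(-3.5) + (3.5)·(3.5) + (-2.5)·(-2.5)) / 5 = 33.5/5 = 6.7
  S[A,B] = ((1.5)·(-2.6667) + (0.5)·(2.3333) + (0.5)·(1.3333) + (-3.5)·(2.3333) + (3.5)·(-3.6667) + (-2.5)·(0.3333)) / 5 = -24/5 = -4.8
  S[A,C] = ((1.5)·(-4) + (0.5)·(2) + (0.5)·(-3) + (-3.5)·(2) + (3.5)·(2) + (-2.5)·(1)) / 5 = -9/5 = -1.8
  S[B,B] = ((-2.6667)·(-2.6667) + (2.3333)·(2.3333) + (1.3333)·(1.3333) + (2.3333)·(2.3333) + (-3.6667)·(-3.6667) + (0.3333)·(0.3333)) / 5 = 33.3333/5 = 6.6667
  S[B,C] = ((-2.6667)·(-4) + (2.3333)·(2) + (1.3333)·(-3) + (2.3333)·(2) + (-3.6667)·(2) + (0.3333)·(1)) / 5 = 9/5 = 1.8
  S[C,C] = ((-4)·(-4) + (2)·(2) + (-3)·(-3) + (2)·(2) + (2)·(2) + (1)·(1)) / 5 = 38/5 = 7.6

S is symmetric (S[j,i] = S[i,j]). Assembling:

S = [[6.7, -4.8, -1.8],
 [-4.8, 6.6667, 1.8],
 [-1.8, 1.8, 7.6]]


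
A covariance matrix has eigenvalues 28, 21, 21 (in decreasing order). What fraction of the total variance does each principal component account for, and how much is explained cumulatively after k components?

Step 1 — total variance = trace(Sigma) = Σ λ_i = 28 + 21 + 21 = 70.

Step 2 — fraction explained by component i = λ_i / Σ λ:
  PC1: 28/70 = 0.4
  PC2: 21/70 = 0.3
  PC3: 21/70 = 0.3

Step 3 — cumulative fraction after k components = (λ_1 + ... + λ_k) / Σ λ:
  k = 1: 28/70 = 0.4
  k = 2: (28 + 21)/70 = 49/70 = 0.7
  k = 3: (28 + 21 + 21)/70 = 70/70 = 1

Summary (fraction, with percent):

explained: PC1 0.4 (40%), PC2 0.3 (30%), PC3 0.3 (30%);  cumulative: 0.4, 0.7, 1


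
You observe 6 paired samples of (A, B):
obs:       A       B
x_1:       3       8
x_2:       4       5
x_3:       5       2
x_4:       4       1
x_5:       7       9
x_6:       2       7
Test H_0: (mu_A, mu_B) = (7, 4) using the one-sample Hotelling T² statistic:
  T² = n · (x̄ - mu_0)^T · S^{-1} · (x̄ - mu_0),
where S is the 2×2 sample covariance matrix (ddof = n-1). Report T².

Step 1 — sample mean vector:
  mean(A) = (3 + 4 + 5 + 4 + 7 + 2) / 6 = 25/6 = 4.1667
  mean(B) = (8 + 5 + 2 + 1 + 9 + 7) / 6 = 32/6 = 5.3333
  x̄ = (4.1667, 5.3333),  deviation x̄ - mu_0 = (4.1667, 5.3333) - (7, 4) = (-2.8333, 1.3333).

Step 2 — sample covariance matrix, S[i,j] = (1/(n-1)) · Σ_k (x_{k,i} - mean_i) · (x_{k,j} - mean_j), divisor n-1 = 5:
  S[A,A] = ((-1.1667)·(-1.1667) + (-0.1667)·(-0.1667) + (0.8333)·(0.8333) + (-0.1667)·(-0.1667) + (2.8333)·(2.8333) + (-2.1667)·(-2.1667)) / 5 = 14.8333/5 = 2.9667
  S[A,B] = ((-1.1667)·(2.6667) + (-0.1667)·(-0.3333) + (0.8333)·(-3.3333) + (-0.1667)·(-4.3333) + (2.8333)·(3.6667) + (-2.1667)·(1.6667)) / 5 = 1.6667/5 = 0.3333
  S[B,B] = ((2.6667)·(2.6667) + (-0.3333)·(-0.3333) + (-3.3333)·(-3.3333) + (-4.3333)·(-4.3333) + (3.6667)·(3.6667) + (1.6667)·(1.6667)) / 5 = 53.3333/5 = 10.6667
  S = [[2.9667, 0.3333],
 [0.3333, 10.6667]].

Step 3 — invert S. det(S) = 2.9667·10.6667 - (0.3333)² = 31.5333.
  S^{-1} = (1/det) · [[d, -b], [-b, a]] = [[0.3383, -0.0106],
 [-0.0106, 0.0941]].

Step 4 — quadratic form (x̄ - mu_0)^T · S^{-1} · (x̄ - mu_0):
  S^{-1} · (x̄ - mu_0) = (-0.9725, 0.1554),
  (x̄ - mu_0)^T · [...] = (-2.8333)·(-0.9725) + (1.3333)·(0.1554) = 2.9626.

Step 5 — scale by n: T² = 6 · 2.9626 = 17.7759.

T² ≈ 17.7759


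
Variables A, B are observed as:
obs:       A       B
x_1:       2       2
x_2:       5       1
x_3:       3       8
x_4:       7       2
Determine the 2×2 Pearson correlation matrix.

Step 1 — column means:
  mean(A) = (2 + 5 + 3 + 7) / 4 = 17/4 = 4.25
  mean(B) = (2 + 1 + 8 + 2) / 4 = 13/4 = 3.25

Step 2 — sample variances and covariances s[i,j] = (1/(n-1)) · Σ_k (x_{k,i} - mean_i) · (x_{k,j} - mean_j), with n-1 = 3:
  s[A,A] = ((-2.25)·(-2.25) + (0.75)·(0.75) + (-1.25)·(-1.25) + (2.75)·(2.75)) / 3 = 14.75/3 = 4.9167
  s[A,B] = ((-2.25)·(-1.25) + (0.75)·(-2.25) + (-1.25)·(4.75) + (2.75)·(-1.25)) / 3 = -8.25/3 = -2.75
  s[B,B] = ((-1.25)·(-1.25) + (-2.25)·(-2.25) + (4.75)·(4.75) + (-1.25)·(-1.25)) / 3 = 30.75/3 = 10.25
  Sample standard deviations s_i = √(s[i,i]):
  s(A) = √(4.9167) = 2.2174
  s(B) = √(10.25) = 3.2016

Step 3 — r_{ij} = s_{ij} / (s_i · s_j):
  r[A,A] = 1 (diagonal).
  r[A,B] = -2.75 / (2.2174 · 3.2016) = -2.75 / 7.099 = -0.3874
  r[B,B] = 1 (diagonal).

R is symmetric with unit diagonal. Assembling:

R = [[1, -0.3874],
 [-0.3874, 1]]


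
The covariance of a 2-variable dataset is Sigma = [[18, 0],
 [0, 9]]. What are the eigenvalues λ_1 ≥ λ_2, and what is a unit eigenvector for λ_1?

Step 1 — characteristic polynomial of 2×2 Sigma:
  det(Sigma - λI) = λ² - trace · λ + det = 0.
  trace = 18 + 9 = 27, det = 18·9 - (0)² = 162.
Step 2 — discriminant:
  Δ = trace² - 4·det = 729 - 648 = 81.
Step 3 — eigenvalues:
  λ = (trace ± √Δ)/2 = (27 ± 9)/2,
  λ_1 = 18,  λ_2 = 9.

Step 4 — unit eigenvector for λ_1: Sigma is diagonal, so its eigenvectors are the coordinate axes. λ_1 = 18 is the diagonal entry on the first coordinate axis, hence
  v_1 = (1, 0) (||v_1|| = 1).

λ_1 = 18,  λ_2 = 9;  v_1 ≈ (1, 0)


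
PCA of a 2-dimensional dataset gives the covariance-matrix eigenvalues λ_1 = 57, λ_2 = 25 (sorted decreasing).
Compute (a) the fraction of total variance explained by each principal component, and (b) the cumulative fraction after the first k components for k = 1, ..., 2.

Step 1 — total variance = trace(Sigma) = Σ λ_i = 57 + 25 = 82.

Step 2 — fraction explained by component i = λ_i / Σ λ:
  PC1: 57/82 = 0.6951
  PC2: 25/82 = 0.3049

Step 3 — cumulative fraction after k components = (λ_1 + ... + λ_k) / Σ λ:
  k = 1: 57/82 = 0.6951
  k = 2: (57 + 25)/82 = 82/82 = 1

Summary (fraction, with percent):

explained: PC1 0.6951 (69.51%), PC2 0.3049 (30.49%);  cumulative: 0.6951, 1


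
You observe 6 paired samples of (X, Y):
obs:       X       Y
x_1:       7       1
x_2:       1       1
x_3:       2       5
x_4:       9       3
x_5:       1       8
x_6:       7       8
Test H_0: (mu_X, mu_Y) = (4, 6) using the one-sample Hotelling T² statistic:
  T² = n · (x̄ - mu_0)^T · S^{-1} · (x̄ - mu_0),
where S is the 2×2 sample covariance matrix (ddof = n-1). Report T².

Step 1 — sample mean vector:
  mean(X) = (7 + 1 + 2 + 9 + 1 + 7) / 6 = 27/6 = 4.5
  mean(Y) = (1 + 1 + 5 + 3 + 8 + 8) / 6 = 26/6 = 4.3333
  x̄ = (4.5, 4.3333),  deviation x̄ - mu_0 = (4.5, 4.3333) - (4, 6) = (0.5, -1.6667).

Step 2 — sample covariance matrix, S[i,j] = (1/(n-1)) · Σ_k (x_{k,i} - mean_i) · (x_{k,j} - mean_j), divisor n-1 = 5:
  S[X,X] = ((2.5)·(2.5) + (-3.5)·(-3.5) + (-2.5)·(-2.5) + (4.5)·(4.5) + (-3.5)·(-3.5) + (2.5)·(2.5)) / 5 = 63.5/5 = 12.7
  S[X,Y] = ((2.5)·(-3.3333) + (-3.5)·(-3.3333) + (-2.5)·(0.6667) + (4.5)·(-1.3333) + (-3.5)·(3.6667) + (2.5)·(3.6667)) / 5 = -8/5 = -1.6
  S[Y,Y] = ((-3.3333)·(-3.3333) + (-3.3333)·(-3.3333) + (0.6667)·(0.6667) + (-1.3333)·(-1.3333) + (3.6667)·(3.6667) + (3.6667)·(3.6667)) / 5 = 51.3333/5 = 10.2667
  S = [[12.7, -1.6],
 [-1.6, 10.2667]].

Step 3 — invert S. det(S) = 12.7·10.2667 - (-1.6)² = 127.8267.
  S^{-1} = (1/det) · [[d, -b], [-b, a]] = [[0.0803, 0.0125],
 [0.0125, 0.0994]].

Step 4 — quadratic form (x̄ - mu_0)^T · S^{-1} · (x̄ - mu_0):
  S^{-1} · (x̄ - mu_0) = (0.0193, -0.1593),
  (x̄ - mu_0)^T · [...] = (0.5)·(0.0193) + (-1.6667)·(-0.1593) = 0.2752.

Step 5 — scale by n: T² = 6 · 0.2752 = 1.6512.

T² ≈ 1.6512


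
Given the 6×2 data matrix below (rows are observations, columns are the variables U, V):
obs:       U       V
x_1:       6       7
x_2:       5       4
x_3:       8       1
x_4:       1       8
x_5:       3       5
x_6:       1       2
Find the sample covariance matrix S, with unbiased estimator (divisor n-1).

Step 1 — column means:
  mean(U) = (6 + 5 + 8 + 1 + 3 + 1) / 6 = 24/6 = 4
  mean(V) = (7 + 4 + 1 + 8 + 5 + 2) / 6 = 27/6 = 4.5

Step 2 — sample covariance S[i,j] = (1/(n-1)) · Σ_k (x_{k,i} - mean_i) · (x_{k,j} - mean_j), with n-1 = 5.
  S[U,U] = ((2)·(2) + (1)·(1) + (4)·(4) + (-3)·(-3) + (-1)·(-1) + (-3)·(-3)) / 5 = 40/5 = 8
  S[U,V] = ((2)·(2.5) + (1)·(-0.5) + (4)·(-3.5) + (-3)·(3.5) + (-1)·(0.5) + (-3)·(-2.5)) / 5 = -13/5 = -2.6
  S[V,V] = ((2.5)·(2.5) + (-0.5)·(-0.5) + (-3.5)·(-3.5) + (3.5)·(3.5) + (0.5)·(0.5) + (-2.5)·(-2.5)) / 5 = 37.5/5 = 7.5

S is symmetric (S[j,i] = S[i,j]). Assembling:

S = [[8, -2.6],
 [-2.6, 7.5]]


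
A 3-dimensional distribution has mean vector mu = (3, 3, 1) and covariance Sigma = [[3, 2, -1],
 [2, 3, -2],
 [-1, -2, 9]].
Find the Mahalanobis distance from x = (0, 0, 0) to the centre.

Step 1 — centre the observation: (x - mu) = (-3, -3, -1).

Step 2 — invert Sigma (cofactor / det for 3×3, or solve directly):
  Sigma^{-1} = [[0.6053, -0.4211, -0.0263],
 [-0.4211, 0.6842, 0.1053],
 [-0.0263, 0.1053, 0.1316]].

Step 3 — form the quadratic (x - mu)^T · Sigma^{-1} · (x - mu):
  Sigma^{-1} · (x - mu) = (-0.5263, -0.8947, -0.3684).
  (x - mu)^T · [Sigma^{-1} · (x - mu)] = (-3)·(-0.5263) + (-3)·(-0.8947) + (-1)·(-0.3684) = 4.6316.

Step 4 — take square root: d = √(4.6316) ≈ 2.1521.

d(x, mu) = √(4.6316) ≈ 2.1521


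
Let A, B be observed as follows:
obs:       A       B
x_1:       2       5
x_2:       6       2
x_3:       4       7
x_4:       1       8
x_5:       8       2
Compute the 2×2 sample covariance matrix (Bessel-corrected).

Step 1 — column means:
  mean(A) = (2 + 6 + 4 + 1 + 8) / 5 = 21/5 = 4.2
  mean(B) = (5 + 2 + 7 + 8 + 2) / 5 = 24/5 = 4.8

Step 2 — sample covariance S[i,j] = (1/(n-1)) · Σ_k (x_{k,i} - mean_i) · (x_{k,j} - mean_j), with n-1 = 4.
  S[A,A] = ((-2.2)·(-2.2) + (1.8)·(1.8) + (-0.2)·(-0.2) + (-3.2)·(-3.2) + (3.8)·(3.8)) / 4 = 32.8/4 = 8.2
  S[A,B] = ((-2.2)·(0.2) + (1.8)·(-2.8) + (-0.2)·(2.2) + (-3.2)·(3.2) + (3.8)·(-2.8)) / 4 = -26.8/4 = -6.7
  S[B,B] = ((0.2)·(0.2) + (-2.8)·(-2.8) + (2.2)·(2.2) + (3.2)·(3.2) + (-2.8)·(-2.8)) / 4 = 30.8/4 = 7.7

S is symmetric (S[j,i] = S[i,j]). Assembling:

S = [[8.2, -6.7],
 [-6.7, 7.7]]


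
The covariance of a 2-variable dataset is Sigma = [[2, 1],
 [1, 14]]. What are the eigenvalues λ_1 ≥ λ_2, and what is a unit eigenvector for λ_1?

Step 1 — characteristic polynomial of 2×2 Sigma:
  det(Sigma - λI) = λ² - trace · λ + det = 0.
  trace = 2 + 14 = 16, det = 2·14 - (1)² = 27.
Step 2 — discriminant:
  Δ = trace² - 4·det = 256 - 108 = 148.
Step 3 — eigenvalues:
  λ = (trace ± √Δ)/2 = (16 ± 12.1655)/2,
  λ_1 = 14.0828,  λ_2 = 1.9172.

Step 4 — unit eigenvector for λ_1: solve (Sigma - λ_1 I)v = 0. First row:
  (2 - 14.0828)·v_x + (1)·v_y = 0, i.e. (-12.0828)·v_x + (1)·v_y = 0,
  so v ∝ (b, λ_1 - a) = (1, 12.0828) = u.
  ||u|| = √((1)² + (12.0828)²) = √(146.9932) ≈ 12.1241,
  v_1 = u/||u|| ≈ (0.0825, 0.9966) (||v_1|| = 1).

λ_1 = 14.0828,  λ_2 = 1.9172;  v_1 ≈ (0.0825, 0.9966)


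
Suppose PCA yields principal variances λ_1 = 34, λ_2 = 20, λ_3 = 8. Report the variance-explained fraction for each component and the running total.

Step 1 — total variance = trace(Sigma) = Σ λ_i = 34 + 20 + 8 = 62.

Step 2 — fraction explained by component i = λ_i / Σ λ:
  PC1: 34/62 = 0.5484
  PC2: 20/62 = 0.3226
  PC3: 8/62 = 0.129

Step 3 — cumulative fraction after k components = (λ_1 + ... + λ_k) / Σ λ:
  k = 1: 34/62 = 0.5484
  k = 2: (34 + 20)/62 = 54/62 = 0.871
  k = 3: (34 + 20 + 8)/62 = 62/62 = 1

Summary (fraction, with percent):

explained: PC1 0.5484 (54.84%), PC2 0.3226 (32.26%), PC3 0.129 (12.9%);  cumulative: 0.5484, 0.871, 1


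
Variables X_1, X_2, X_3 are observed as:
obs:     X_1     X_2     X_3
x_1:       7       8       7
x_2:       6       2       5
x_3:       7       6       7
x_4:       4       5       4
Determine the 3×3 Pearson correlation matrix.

Step 1 — column means:
  mean(X_1) = (7 + 6 + 7 + 4) / 4 = 24/4 = 6
  mean(X_2) = (8 + 2 + 6 + 5) / 4 = 21/4 = 5.25
  mean(X_3) = (7 + 5 + 7 + 4) / 4 = 23/4 = 5.75

Step 2 — sample variances and covariances s[i,j] = (1/(n-1)) · Σ_k (x_{k,i} - mean_i) · (x_{k,j} - mean_j), with n-1 = 3:
  s[X_1,X_1] = ((1)·(1) + (0)·(0) + (1)·(1) + (-2)·(-2)) / 3 = 6/3 = 2
  s[X_1,X_2] = ((1)·(2.75) + (0)·(-3.25) + (1)·(0.75) + (-2)·(-0.25)) / 3 = 4/3 = 1.3333
  s[X_1,X_3] = ((1)·(1.25) + (0)·(-0.75) + (1)·(1.25) + (-2)·(-1.75)) / 3 = 6/3 = 2
  s[X_2,X_2] = ((2.75)·(2.75) + (-3.25)·(-3.25) + (0.75)·(0.75) + (-0.25)·(-0.25)) / 3 = 18.75/3 = 6.25
  s[X_2,X_3] = ((2.75)·(1.25) + (-3.25)·(-0.75) + (0.75)·(1.25) + (-0.25)·(-1.75)) / 3 = 7.25/3 = 2.4167
  s[X_3,X_3] = ((1.25)·(1.25) + (-0.75)·(-0.75) + (1.25)·(1.25) + (-1.75)·(-1.75)) / 3 = 6.75/3 = 2.25
  Sample standard deviations s_i = √(s[i,i]):
  s(X_1) = √(2) = 1.4142
  s(X_2) = √(6.25) = 2.5
  s(X_3) = √(2.25) = 1.5

Step 3 — r_{ij} = s_{ij} / (s_i · s_j):
  r[X_1,X_1] = 1 (diagonal).
  r[X_1,X_2] = 1.3333 / (1.4142 · 2.5) = 1.3333 / 3.5355 = 0.3771
  r[X_1,X_3] = 2 / (1.4142 · 1.5) = 2 / 2.1213 = 0.9428
  r[X_2,X_2] = 1 (diagonal).
  r[X_2,X_3] = 2.4167 / (2.5 · 1.5) = 2.4167 / 3.75 = 0.6444
  r[X_3,X_3] = 1 (diagonal).

R is symmetric with unit diagonal. Assembling:

R = [[1, 0.3771, 0.9428],
 [0.3771, 1, 0.6444],
 [0.9428, 0.6444, 1]]


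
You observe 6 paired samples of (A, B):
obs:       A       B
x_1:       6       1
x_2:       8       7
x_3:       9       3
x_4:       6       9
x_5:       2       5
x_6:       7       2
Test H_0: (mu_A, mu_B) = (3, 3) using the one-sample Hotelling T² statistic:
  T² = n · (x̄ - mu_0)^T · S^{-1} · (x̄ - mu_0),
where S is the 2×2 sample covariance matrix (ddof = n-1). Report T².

Step 1 — sample mean vector:
  mean(A) = (6 + 8 + 9 + 6 + 2 + 7) / 6 = 38/6 = 6.3333
  mean(B) = (1 + 7 + 3 + 9 + 5 + 2) / 6 = 27/6 = 4.5
  x̄ = (6.3333, 4.5),  deviation x̄ - mu_0 = (6.3333, 4.5) - (3, 3) = (3.3333, 1.5).

Step 2 — sample covariance matrix, S[i,j] = (1/(n-1)) · Σ_k (x_{k,i} - mean_i) · (x_{k,j} - mean_j), divisor n-1 = 5:
  S[A,A] = ((-0.3333)·(-0.3333) + (1.6667)·(1.6667) + (2.6667)·(2.6667) + (-0.3333)·(-0.3333) + (-4.3333)·(-4.3333) + (0.6667)·(0.6667)) / 5 = 29.3333/5 = 5.8667
  S[A,B] = ((-0.3333)·(-3.5) + (1.6667)·(2.5) + (2.6667)·(-1.5) + (-0.3333)·(4.5) + (-4.3333)·(0.5) + (0.6667)·(-2.5)) / 5 = -4/5 = -0.8
  S[B,B] = ((-3.5)·(-3.5) + (2.5)·(2.5) + (-1.5)·(-1.5) + (4.5)·(4.5) + (0.5)·(0.5) + (-2.5)·(-2.5)) / 5 = 47.5/5 = 9.5
  S = [[5.8667, -0.8],
 [-0.8, 9.5]].

Step 3 — invert S. det(S) = 5.8667·9.5 - (-0.8)² = 55.0933.
  S^{-1} = (1/det) · [[d, -b], [-b, a]] = [[0.1724, 0.0145],
 [0.0145, 0.1065]].

Step 4 — quadratic form (x̄ - mu_0)^T · S^{-1} · (x̄ - mu_0):
  S^{-1} · (x̄ - mu_0) = (0.5966, 0.2081),
  (x̄ - mu_0)^T · [...] = (3.3333)·(0.5966) + (1.5)·(0.2081) = 2.3007.

Step 5 — scale by n: T² = 6 · 2.3007 = 13.8045.

T² ≈ 13.8045
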